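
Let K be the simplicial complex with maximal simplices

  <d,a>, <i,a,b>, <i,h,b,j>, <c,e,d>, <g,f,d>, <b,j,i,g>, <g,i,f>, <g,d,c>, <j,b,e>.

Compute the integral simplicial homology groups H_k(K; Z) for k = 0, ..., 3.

K has 10 vertices, 22 edges, 13 triangles, 2 3-simplices.
rank ∂_0 = 0, rank ∂_1 = 9 ⇒ b_0 = 10 − 0 − 9 = 1; all invariant factors of ∂_1 are 1 so no torsion. So H_0 ≅ Z.
rank ∂_1 = 9, rank ∂_2 = 11 ⇒ b_1 = 22 − 9 − 11 = 2; all invariant factors of ∂_2 are 1 so no torsion. So H_1 ≅ Z^2.
rank ∂_2 = 11, rank ∂_3 = 2 ⇒ b_2 = 13 − 11 − 2 = 0; all invariant factors of ∂_3 are 1 so no torsion. So H_2 ≅ 0.
rank ∂_3 = 2, rank ∂_4 = 0 ⇒ b_3 = 2 − 2 − 0 = 0. So H_3 ≅ 0.

H_0 = Z,  H_1 = Z^2,  H_2 = 0,  H_3 = 0.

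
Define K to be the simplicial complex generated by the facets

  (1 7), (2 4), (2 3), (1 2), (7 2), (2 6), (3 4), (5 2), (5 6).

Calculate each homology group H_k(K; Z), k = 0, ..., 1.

H_0 = Z,  H_1 = Z^3.

Order the vertices as 1 < 2 < 3 < 4 < 5 < 6 < 7. Listing each simplex with vertices in this order, K has dimension 1 with simplices:

  0-simplices (7): [1], [2], [3], [4], [5], [6], [7]
  1-simplices (9): [1,2], [1,7], [2,3], [2,4], [2,5], [2,6], [2,7], [3,4], [5,6]

giving chain groups C_0 ≅ Z^7, C_1 ≅ Z^9.

Boundary ∂_1: C_1 → C_0 is given by ∂[p,q] = [q] − [p].
The 7×9 boundary matrix has rank 6 and Smith normal form diag(1,1,1,1,1,1).

Computing H_k = (kernel of ∂_k) / (image of ∂_{k+1}):

  H_0: rank C_0 − rank ∂_1 = 7 − 6 = 1, and the invariant factors of ∂_1 are all 1, so H_0 = Z.
  H_1: rank ker ∂_1 − rank ∂_2 = (9 − 6) − 0 = 3, and there is no ∂_2, so H_1 = Z^3.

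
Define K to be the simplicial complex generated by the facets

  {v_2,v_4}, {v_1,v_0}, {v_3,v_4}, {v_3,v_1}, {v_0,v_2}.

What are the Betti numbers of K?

b_0 = 1, b_1 = 1.

We work with the vertex ordering v_0 < v_1 < v_2 < v_3 < v_4. The simplices of K, each written with vertices in increasing order, are:

  0-simplices (5): [v_0], [v_1], [v_2], [v_3], [v_4]
  1-simplices (5): [v_0,v_1], [v_0,v_2], [v_1,v_3], [v_2,v_4], [v_3,v_4]

giving chain groups C_0 ≅ Z^5, C_1 ≅ Z^5.

Boundary ∂_1: C_1 → C_0 maps an edge to its endpoints' difference, ∂[p,q] = q − p.
The resulting 5×5 matrix has rank 4, and its Smith normal form has invariant factors (1,1,1,1).

Reading off H_k = ker ∂_k / im ∂_{k+1}:

  H_0: rank C_0 − rank ∂_1 = 5 − 4 = 1, and the invariant factors of ∂_1 are all 1, so H_0 ≅ Z.
  H_1: rank ker ∂_1 − rank ∂_2 = (5 − 4) − 0 = 1, and there is no ∂_2, so H_1 ≅ Z.

As a check, the Euler characteristic is 5 − 5 = 0, which agrees with 1 − 1 = 0.

Hence the Betti numbers are b_0 = 1, b_1 = 1.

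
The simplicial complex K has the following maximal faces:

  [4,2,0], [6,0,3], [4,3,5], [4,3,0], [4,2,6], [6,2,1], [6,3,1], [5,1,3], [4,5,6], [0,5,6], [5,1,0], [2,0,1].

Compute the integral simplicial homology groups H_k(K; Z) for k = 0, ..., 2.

We work with the vertex ordering 0 < 1 < 2 < 3 < 4 < 5 < 6. The simplices of K, each written with vertices in increasing order, are:

  0-simplices (7): [0], [1], [2], [3], [4], [5], [6]
  1-simplices (18): [0,1], [0,2], [0,3], [0,4], [0,5], [0,6], [1,2], [1,3], [1,5], [1,6], [2,4], [2,6], [3,4], [3,5], [3,6], [4,5], [4,6], [5,6]
  2-simplices (12): [0,1,2], [0,1,5], [0,2,4], [0,3,4], [0,3,6], [0,5,6], [1,2,6], [1,3,5], [1,3,6], [2,4,6], [3,4,5], [4,5,6]

Hence C_0 ≅ Z^7, C_1 ≅ Z^18, C_2 ≅ Z^12.

Boundary ∂_1: C_1 → C_0 is given by ∂[p,q] = [q] − [p]. For instance
  ∂[4,5] = [5] − [4].
The 7×18 boundary matrix has rank 6 and Smith normal form diag(1,1,1,1,1,1).

Boundary ∂_2: C_2 → C_1 maps a triangle to the signed sum of its edges. For instance
  ∂[1,3,6] = [3,6] − [1,6] + [1,3],
  ∂[1,3,5] = [3,5] − [1,5] + [1,3].
This gives a 18×12 integer matrix of rank 12; reducing to Smith normal form yields diagonal entries (1,1,1,1,1,1,1,1,1,1,1,2).

Reading off H_k = ker ∂_k / im ∂_{k+1}:

  H_0: rank C_0 − rank ∂_1 = 7 − 6 = 1, and the invariant factors of ∂_1 are all 1, so H_0 = Z.
  H_1: rank ker ∂_1 − rank ∂_2 = (18 − 6) − 12 = 0, and ∂_2 has invariant factor 2 > 1, so H_1 = Z/2.
  H_2: rank ker ∂_2 − rank ∂_3 = (12 − 12) − 0 = 0, and there is no ∂_3, so H_2 = 0.

H_0 = Z,  H_1 = Z/2,  H_2 = 0.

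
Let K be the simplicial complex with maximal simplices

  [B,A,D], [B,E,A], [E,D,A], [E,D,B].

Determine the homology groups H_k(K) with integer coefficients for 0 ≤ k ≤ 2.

Take the total order A < B < D < E on the vertex set. Then K (dimension 2) consists of the simplices:

  0-simplices (4): A, B, D, E
  1-simplices (6): AB, AD, AE, BD, BE, DE
  2-simplices (4): ABD, ABE, ADE, BDE

giving chain groups C_0 ≅ Z^4, C_1 ≅ Z^6, C_2 ≅ Z^4.

∂_1: C_1 → C_0 is given by ∂[p,q] = [q] − [p].
The 4×6 boundary matrix has rank 3 and Smith normal form diag(1,1,1).

Boundary ∂_2: C_2 → C_1 acts by ∂[p,q,r] = [q,r] − [p,r] + [p,q]. For instance
  ∂ADE = DE − AE + AD,
  ∂BDE = DE − BE + BD.
This gives a 6×4 integer matrix of rank 3; reducing to Smith normal form yields diagonal entries (1,1,1).

Reading off H_k = ker ∂_k / im ∂_{k+1}:

  H_0: rank C_0 − rank ∂_1 = 4 − 3 = 1, and the invariant factors of ∂_1 are all 1, so H_0 ≅ Z.
  H_1: rank ker ∂_1 − rank ∂_2 = (6 − 3) − 3 = 0, and the invariant factors of ∂_2 are all 1, so H_1 ≅ 0.
  H_2: rank ker ∂_2 − rank ∂_3 = (4 − 3) − 0 = 1, and there is no ∂_3, so H_2 ≅ Z.

H_0 ≅ Z,  H_1 = 0,  H_2 ≅ Z.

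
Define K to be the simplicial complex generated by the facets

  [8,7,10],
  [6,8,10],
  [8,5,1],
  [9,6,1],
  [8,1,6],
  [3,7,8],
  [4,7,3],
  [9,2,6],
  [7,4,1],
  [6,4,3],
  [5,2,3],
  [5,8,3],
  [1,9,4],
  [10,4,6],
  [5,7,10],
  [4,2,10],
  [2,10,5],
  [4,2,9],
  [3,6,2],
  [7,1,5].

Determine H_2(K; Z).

H_2 = 0.

Order the vertices as 1 < 2 < 3 < 4 < 5 < 6 < 7 < 8 < 9 < 10. Listing each simplex with vertices in this order, K has dimension 2 with simplices:

  0-simplices (10): [1], [2], [3], [4], [5], [6], [7], [8], [9], [10]
  1-simplices (30): (30 of them)
  2-simplices (20): (20 of them)

so the chain groups are C_0 ≅ Z^10, C_1 ≅ Z^30, C_2 ≅ Z^20.

The boundary map ∂_1: C_1 → C_0 maps an edge to its endpoints' difference, ∂[p,q] = q − p. For instance
  ∂[2,10] = [10] − [2].
As a 10×30 matrix over Z this has rank 9, with invariant factors (1,1,1,1,1,1,1,1,1).

The boundary map ∂_2: C_2 → C_1 acts by ∂[p,q,r] = [q,r] − [p,r] + [p,q]. For instance
  ∂[7,8,10] = [8,10] − [7,10] + [7,8],
  ∂[3,4,6] = [4,6] − [3,6] + [3,4].
As a 30×20 matrix over Z this has rank 20, with invariant factors (1,1,1,1,1,1,1,1,1,1,1,1,1,1,1,1,1,1,1,2).

Now H_k = ker ∂_k / im ∂_{k+1}, so:

  H_2: rank ker ∂_2 − rank ∂_3 = (20 − 20) − 0 = 0, and there is no ∂_3, so H_2 = 0.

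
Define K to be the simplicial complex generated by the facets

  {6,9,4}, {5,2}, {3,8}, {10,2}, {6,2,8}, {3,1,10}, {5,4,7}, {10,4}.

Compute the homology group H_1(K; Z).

H_1 ≅ Z^3.

Take the total order 1 < 2 < 3 < 4 < 5 < 6 < 7 < 8 < 9 < 10 on the vertex set. Then K (dimension 2) consists of the simplices:

  0-simplices (10): [1], [2], [3], [4], [5], [6], [7], [8], [9], [10]
  1-simplices (16): [1,3], [1,10], [2,5], [2,6], [2,8], [2,10], [3,8], [3,10], [4,5], [4,6], [4,7], [4,9], [4,10], [5,7], [6,8], [6,9]
  2-simplices (4): [1,3,10], [2,6,8], [4,5,7], [4,6,9]

Hence C_0 ≅ Z^10, C_1 ≅ Z^16, C_2 ≅ Z^4.

Boundary ∂_1: C_1 → C_0 sends each edge [p,q] (with p < q) to q − p.
This gives a 10×16 integer matrix of rank 9; reducing to Smith normal form yields diagonal entries (1,1,1,1,1,1,1,1,1).

The boundary map ∂_2: C_2 → C_1 sends each 2-simplex [p,q,r] to [q,r] − [p,r] + [p,q]. For instance
  ∂[4,6,9] = [6,9] − [4,9] + [4,6],
  ∂[2,6,8] = [6,8] − [2,8] + [2,6].
The resulting 16×4 matrix has rank 4, and its Smith normal form has invariant factors (1,1,1,1).

Now H_k = ker ∂_k / im ∂_{k+1}, so:

  H_1: rank ker ∂_1 − rank ∂_2 = (16 − 9) − 4 = 3, and the invariant factors of ∂_2 are all 1, so H_1 ≅ Z^3.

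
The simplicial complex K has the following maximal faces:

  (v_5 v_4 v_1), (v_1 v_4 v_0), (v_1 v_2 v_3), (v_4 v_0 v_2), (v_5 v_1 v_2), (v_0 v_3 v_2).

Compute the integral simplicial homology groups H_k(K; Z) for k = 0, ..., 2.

We work with the vertex ordering v_0 < v_1 < v_2 < v_3 < v_4 < v_5. The simplices of K, each written with vertices in increasing order, are:

  0-simplices (6): [v_0], [v_1], [v_2], [v_3], [v_4], [v_5]
  1-simplices (12): [v_0,v_1], [v_0,v_2], [v_0,v_3], [v_0,v_4], [v_1,v_2], [v_1,v_3], [v_1,v_4], [v_1,v_5], [v_2,v_3], [v_2,v_4], [v_2,v_5], [v_4,v_5]
  2-simplices (6): [v_0,v_1,v_4], [v_0,v_2,v_3], [v_0,v_2,v_4], [v_1,v_2,v_3], [v_1,v_2,v_5], [v_1,v_4,v_5]

so the chain groups are C_0 ≅ Z^6, C_1 ≅ Z^12, C_2 ≅ Z^6.

∂_1: C_1 → C_0 sends each edge [p,q] (with p < q) to q − p.
This gives a 6×12 integer matrix of rank 5; reducing to Smith normal form yields diagonal entries (1,1,1,1,1).

The boundary map ∂_2: C_2 → C_1 maps a triangle to the signed sum of its edges. For instance
  ∂[v_1,v_2,v_5] = [v_2,v_5] − [v_1,v_5] + [v_1,v_2],
  ∂[v_1,v_4,v_5] = [v_4,v_5] − [v_1,v_5] + [v_1,v_4].
As a 12×6 matrix over Z this has rank 6, with invariant factors (1,1,1,1,1,1).

Computing H_k = (kernel of ∂_k) / (image of ∂_{k+1}):

  H_0: rank C_0 − rank ∂_1 = 6 − 5 = 1, and the invariant factors of ∂_1 are all 1, so H_0 ≅ Z.
  H_1: rank ker ∂_1 − rank ∂_2 = (12 − 5) − 6 = 1, and the invariant factors of ∂_2 are all 1, so H_1 ≅ Z.
  H_2: rank ker ∂_2 − rank ∂_3 = (6 − 6) − 0 = 0, and there is no ∂_3, so H_2 ≅ 0.

As a check, the Euler characteristic is 6 − 12 + 6 = 0, which agrees with 1 − 1 + 0 = 0.
(K is a triangulation of the cylinder S^1 x I.)

H_0 = Z,  H_1 = Z,  H_2 = 0.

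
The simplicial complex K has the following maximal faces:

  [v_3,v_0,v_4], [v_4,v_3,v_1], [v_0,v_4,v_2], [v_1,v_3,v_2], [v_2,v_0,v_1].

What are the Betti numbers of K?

b_0 = 1, b_1 = 1, b_2 = 0.

Fix the vertex order v_0 < v_1 < v_2 < v_3 < v_4 and write every simplex with vertices in increasing order. Then dim K = 2 and the simplices of K are:

  0-simplices (5): [v_0], [v_1], [v_2], [v_3], [v_4]
  1-simplices (10): [v_0,v_1], [v_0,v_2], [v_0,v_3], [v_0,v_4], [v_1,v_2], [v_1,v_3], [v_1,v_4], [v_2,v_3], [v_2,v_4], [v_3,v_4]
  2-simplices (5): [v_0,v_1,v_2], [v_0,v_2,v_4], [v_0,v_3,v_4], [v_1,v_2,v_3], [v_1,v_3,v_4]

so the chain groups are C_0 ≅ Z^5, C_1 ≅ Z^10, C_2 ≅ Z^5.

∂_1: C_1 → C_0 sends each edge [p,q] (with p < q) to q − p. For instance
  ∂[v_2,v_4] = [v_4] − [v_2].
The 5×10 boundary matrix has rank 4 and Smith normal form diag(1,1,1,1).

The boundary map ∂_2: C_2 → C_1 sends each 2-simplex [p,q,r] to [q,r] − [p,r] + [p,q]. For instance
  ∂[v_0,v_2,v_4] = [v_2,v_4] − [v_0,v_4] + [v_0,v_2],
  ∂[v_1,v_3,v_4] = [v_3,v_4] − [v_1,v_4] + [v_1,v_3].
The 10×5 boundary matrix has rank 5 and Smith normal form diag(1,1,1,1,1).

Reading off H_k = ker ∂_k / im ∂_{k+1}:

  H_0: rank C_0 − rank ∂_1 = 5 − 4 = 1, and the invariant factors of ∂_1 are all 1, so H_0 ≅ Z.
  H_1: rank ker ∂_1 − rank ∂_2 = (10 − 4) − 5 = 1, and the invariant factors of ∂_2 are all 1, so H_1 ≅ Z.
  H_2: rank ker ∂_2 − rank ∂_3 = (5 − 5) − 0 = 0, and there is no ∂_3, so H_2 ≅ 0.

(K is a triangulation of the Möbius band.)

Hence the Betti numbers are b_0 = 1, b_1 = 1, b_2 = 0.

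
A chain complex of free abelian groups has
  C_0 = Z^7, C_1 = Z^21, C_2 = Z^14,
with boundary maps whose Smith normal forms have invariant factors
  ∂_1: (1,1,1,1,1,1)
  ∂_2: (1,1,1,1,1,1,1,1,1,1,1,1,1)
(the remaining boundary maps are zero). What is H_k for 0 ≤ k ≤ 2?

H_0: b_0 = 7 − 0 − 6 = 1; torsion from ∂_1 factors > 1: none. So H_0 ≅ Z.
H_1: b_1 = 21 − 6 − 13 = 2; torsion from ∂_2 factors > 1: none. So H_1 ≅ Z^2.
H_2: b_2 = 14 − 13 − 0 = 1; torsion from ∂_3 factors > 1: none. So H_2 ≅ Z.

H_0 ≅ Z,  H_1 ≅ Z^2,  H_2 ≅ Z.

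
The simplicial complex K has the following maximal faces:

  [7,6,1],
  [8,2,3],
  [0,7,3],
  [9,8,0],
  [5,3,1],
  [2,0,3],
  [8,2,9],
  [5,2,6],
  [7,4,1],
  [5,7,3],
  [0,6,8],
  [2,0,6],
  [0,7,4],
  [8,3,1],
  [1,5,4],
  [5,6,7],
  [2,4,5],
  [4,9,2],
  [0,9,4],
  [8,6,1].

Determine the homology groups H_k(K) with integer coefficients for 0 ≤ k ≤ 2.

H_0 ≅ Z,  H_1 ≅ Z ⊕ Z/2,  H_2 = 0.

We work with the vertex ordering 0 < 1 < 2 < 3 < 4 < 5 < 6 < 7 < 8 < 9. The simplices of K, each written with vertices in increasing order, are:

  0-simplices (10): [0], [1], [2], [3], [4], [5], [6], [7], [8], [9]
  1-simplices (30): (30 of them)
  2-simplices (20): (20 of them)

giving chain groups C_0 ≅ Z^10, C_1 ≅ Z^30, C_2 ≅ Z^20.

The boundary map ∂_1: C_1 → C_0 is given by ∂[p,q] = [q] − [p]. For instance
  ∂[6,8] = [8] − [6].
The resulting 10×30 matrix has rank 9, and its Smith normal form has invariant factors (1,1,1,1,1,1,1,1,1).

Boundary ∂_2: C_2 → C_1 maps a triangle to the signed sum of its edges. For instance
  ∂[2,5,6] = [5,6] − [2,6] + [2,5],
  ∂[0,4,7] = [4,7] − [0,7] + [0,4].
This gives a 30×20 integer matrix of rank 20; reducing to Smith normal form yields diagonal entries (1,1,1,1,1,1,1,1,1,1,1,1,1,1,1,1,1,1,1,2).

Reading off H_k = ker ∂_k / im ∂_{k+1}:

  H_0: rank C_0 − rank ∂_1 = 10 − 9 = 1, and the invariant factors of ∂_1 are all 1, so H_0 = Z.
  H_1: rank ker ∂_1 − rank ∂_2 = (30 − 9) − 20 = 1, and ∂_2 has invariant factor 2 > 1, so H_1 = Z ⊕ Z/2.
  H_2: rank ker ∂_2 − rank ∂_3 = (20 − 20) − 0 = 0, and there is no ∂_3, so H_2 = 0.

As a check, the Euler characteristic is 10 − 30 + 20 = 0, which agrees with 1 − 1 + 0 = 0.
(K is a triangulation of the Klein bottle.)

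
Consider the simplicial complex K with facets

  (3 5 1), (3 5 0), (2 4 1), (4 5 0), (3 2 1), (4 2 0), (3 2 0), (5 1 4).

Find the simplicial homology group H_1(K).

We work with the vertex ordering 0 < 1 < 2 < 3 < 4 < 5. The simplices of K, each written with vertices in increasing order, are:

  0-simplices (6): [0], [1], [2], [3], [4], [5]
  1-simplices (12): [0,2], [0,3], [0,4], [0,5], [1,2], [1,3], [1,4], [1,5], [2,3], [2,4], [3,5], [4,5]
  2-simplices (8): [0,2,3], [0,2,4], [0,3,5], [0,4,5], [1,2,3], [1,2,4], [1,3,5], [1,4,5]

Hence C_0 ≅ Z^6, C_1 ≅ Z^12, C_2 ≅ Z^8.

Boundary ∂_1: C_1 → C_0 maps an edge to its endpoints' difference, ∂[p,q] = q − p.
The 6×12 boundary matrix has rank 5 and Smith normal form diag(1,1,1,1,1).

The boundary map ∂_2: C_2 → C_1 maps a triangle to the signed sum of its edges. For instance
  ∂[0,4,5] = [4,5] − [0,5] + [0,4],
  ∂[0,2,4] = [2,4] − [0,4] + [0,2].
As a 12×8 matrix over Z this has rank 7, with invariant factors (1,1,1,1,1,1,1).

Computing H_k = (kernel of ∂_k) / (image of ∂_{k+1}):

  H_1: rank ker ∂_1 − rank ∂_2 = (12 − 5) − 7 = 0, and the invariant factors of ∂_2 are all 1, so H_1 ≅ 0.

H_1 = 0.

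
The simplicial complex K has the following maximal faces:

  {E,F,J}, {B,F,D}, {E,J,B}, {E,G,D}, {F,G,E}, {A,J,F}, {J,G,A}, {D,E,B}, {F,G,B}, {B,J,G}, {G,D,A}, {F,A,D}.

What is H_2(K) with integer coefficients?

K has 7 vertices, 18 edges, 12 triangles.
rank ∂_2 = 12, rank ∂_3 = 0 ⇒ b_2 = 12 − 12 − 0 = 0. So H_2 = 0.

H_2 = 0.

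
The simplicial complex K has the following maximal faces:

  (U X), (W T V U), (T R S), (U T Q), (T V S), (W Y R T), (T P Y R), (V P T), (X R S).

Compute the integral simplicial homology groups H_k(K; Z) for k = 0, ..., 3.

We work with the vertex ordering P < Q < R < S < T < U < V < W < X < Y. The simplices of K, each written with vertices in increasing order, are:

  0-simplices (10): P, Q, R, S, T, U, V, W, X, Y
  1-simplices (23): PR, PT, PV, PY, QT, QU, RS, RT, RW, RX, RY, ST, SV, SX, TU, TV, TW, TY, UV, UW, UX, VW, WY
  2-simplices (16): PRT, PRY, PTV, PTY, QTU, RST, RSX, RTW, RTY, RWY, STV, TUV, TUW, TVW, TWY, UVW
  3-simplices (3): PRTY, RTWY, TUVW

so the chain groups are C_0 ≅ Z^10, C_1 ≅ Z^23, C_2 ≅ Z^16, C_3 ≅ Z^3.

Boundary ∂_1: C_1 → C_0 maps an edge to its endpoints' difference, ∂[p,q] = q − p. For instance
  ∂RS = S − R.
As a 10×23 matrix over Z this has rank 9, with invariant factors (1,1,1,1,1,1,1,1,1).

∂_2: C_2 → C_1 maps a triangle to the signed sum of its edges. For instance
  ∂TVW = VW − TW + TV,
  ∂PTY = TY − PY + PT.
The resulting 23×16 matrix has rank 13, and its Smith normal form has invariant factors (1,1,1,1,1,1,1,1,1,1,1,1,1).

∂_3: C_3 → C_2 sends each 3-simplex σ to the alternating sum Σ_i (−1)^i (σ with its i-th vertex removed). For instance
  ∂RTWY = TWY − RWY + RTY − RTW,
  ∂PRTY = RTY − PTY + PRY − PRT.
As a 16×3 matrix over Z this has rank 3, with invariant factors (1,1,1).

Computing H_k = (kernel of ∂_k) / (image of ∂_{k+1}):

  H_0: rank C_0 − rank ∂_1 = 10 − 9 = 1, and the invariant factors of ∂_1 are all 1, so H_0 = Z.
  H_1: rank ker ∂_1 − rank ∂_2 = (23 − 9) − 13 = 1, and the invariant factors of ∂_2 are all 1, so H_1 = Z.
  H_2: rank ker ∂_2 − rank ∂_3 = (16 − 13) − 3 = 0, and the invariant factors of ∂_3 are all 1, so H_2 = 0.
  H_3: rank ker ∂_3 − rank ∂_4 = (3 − 3) − 0 = 0, and there is no ∂_4, so H_3 = 0.

H_0 = Z,  H_1 = Z,  H_2 = 0,  H_3 = 0.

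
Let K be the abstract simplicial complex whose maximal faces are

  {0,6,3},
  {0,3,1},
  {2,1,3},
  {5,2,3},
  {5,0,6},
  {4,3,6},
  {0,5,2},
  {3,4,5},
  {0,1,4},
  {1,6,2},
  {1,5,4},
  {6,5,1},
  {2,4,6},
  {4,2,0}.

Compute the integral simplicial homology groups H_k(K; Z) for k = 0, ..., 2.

H_0 = Z,  H_1 = Z^2,  H_2 = Z.

K has 7 vertices, 21 edges, 14 triangles.
rank ∂_0 = 0, rank ∂_1 = 6 ⇒ b_0 = 7 − 0 − 6 = 1; all invariant factors of ∂_1 are 1 so no torsion. So H_0 ≅ Z.
rank ∂_1 = 6, rank ∂_2 = 13 ⇒ b_1 = 21 − 6 − 13 = 2; all invariant factors of ∂_2 are 1 so no torsion. So H_1 ≅ Z^2.
rank ∂_2 = 13, rank ∂_3 = 0 ⇒ b_2 = 14 − 13 − 0 = 1. So H_2 ≅ Z.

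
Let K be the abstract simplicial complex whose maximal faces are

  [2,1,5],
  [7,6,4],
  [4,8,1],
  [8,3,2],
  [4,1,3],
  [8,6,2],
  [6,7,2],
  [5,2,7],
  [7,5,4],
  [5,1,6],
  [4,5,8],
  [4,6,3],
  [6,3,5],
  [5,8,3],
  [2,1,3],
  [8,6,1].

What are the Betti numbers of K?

Order the vertices as 1 < 2 < 3 < 4 < 5 < 6 < 7 < 8. Listing each simplex with vertices in this order, K has dimension 2 with simplices:

  0-simplices (8): [1], [2], [3], [4], [5], [6], [7], [8]
  1-simplices (24): (24 of them)
  2-simplices (16): [1,2,3], [1,2,5], [1,3,4], [1,4,8], [1,5,6], [1,6,8], [2,3,8], [2,5,7], [2,6,7], [2,6,8], [3,4,6], [3,5,6], [3,5,8], [4,5,7], [4,5,8], [4,6,7]

so the chain groups are C_0 ≅ Z^8, C_1 ≅ Z^24, C_2 ≅ Z^16.

∂_1: C_1 → C_0 sends each edge [p,q] (with p < q) to q − p. For instance
  ∂[6,8] = [8] − [6].
The resulting 8×24 matrix has rank 7, and its Smith normal form has invariant factors (1,1,1,1,1,1,1).

∂_2: C_2 → C_1 acts by ∂[p,q,r] = [q,r] − [p,r] + [p,q]. For instance
  ∂[3,5,8] = [5,8] − [3,8] + [3,5],
  ∂[2,5,7] = [5,7] − [2,7] + [2,5].
This gives a 24×16 integer matrix of rank 15; reducing to Smith normal form yields diagonal entries (1,1,1,1,1,1,1,1,1,1,1,1,1,1,1).

Computing H_k = (kernel of ∂_k) / (image of ∂_{k+1}):

  H_0: rank C_0 − rank ∂_1 = 8 − 7 = 1, and the invariant factors of ∂_1 are all 1, so H_0 ≅ Z.
  H_1: rank ker ∂_1 − rank ∂_2 = (24 − 7) − 15 = 2, and the invariant factors of ∂_2 are all 1, so H_1 ≅ Z^2.
  H_2: rank ker ∂_2 − rank ∂_3 = (16 − 15) − 0 = 1, and there is no ∂_3, so H_2 ≅ Z.

As a check, the Euler characteristic is 8 − 24 + 16 = 0, which agrees with 1 − 2 + 1 = 0.

Hence the Betti numbers are b_0 = 1, b_1 = 2, b_2 = 1.

b_0 = 1, b_1 = 2, b_2 = 1.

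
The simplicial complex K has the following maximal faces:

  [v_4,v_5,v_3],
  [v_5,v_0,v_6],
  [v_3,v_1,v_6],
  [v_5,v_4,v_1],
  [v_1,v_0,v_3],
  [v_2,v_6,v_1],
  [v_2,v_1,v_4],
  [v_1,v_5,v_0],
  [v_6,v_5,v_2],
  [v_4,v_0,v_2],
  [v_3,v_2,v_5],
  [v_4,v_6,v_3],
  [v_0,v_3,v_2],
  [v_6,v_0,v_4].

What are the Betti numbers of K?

Order the vertices as v_0 < v_1 < v_2 < v_3 < v_4 < v_5 < v_6. Listing each simplex with vertices in this order, K has dimension 2 with simplices:

  0-simplices (7): [v_0], [v_1], [v_2], [v_3], [v_4], [v_5], [v_6]
  1-simplices (21): (21 of them)
  2-simplices (14): (14 of them)

Hence C_0 ≅ Z^7, C_1 ≅ Z^21, C_2 ≅ Z^14.

∂_1: C_1 → C_0 is given by ∂[p,q] = [q] − [p].
The 7×21 boundary matrix has rank 6 and Smith normal form diag(1,1,1,1,1,1).

∂_2: C_2 → C_1 acts by ∂[p,q,r] = [q,r] − [p,r] + [p,q]. For instance
  ∂[v_0,v_1,v_5] = [v_1,v_5] − [v_0,v_5] + [v_0,v_1],
  ∂[v_3,v_4,v_5] = [v_4,v_5] − [v_3,v_5] + [v_3,v_4].
The 21×14 boundary matrix has rank 13 and Smith normal form diag(1,1,1,1,1,1,1,1,1,1,1,1,1).

Now H_k = ker ∂_k / im ∂_{k+1}, so:

  H_0: rank C_0 − rank ∂_1 = 7 − 6 = 1, and the invariant factors of ∂_1 are all 1, so H_0 = Z.
  H_1: rank ker ∂_1 − rank ∂_2 = (21 − 6) − 13 = 2, and the invariant factors of ∂_2 are all 1, so H_1 = Z^2.
  H_2: rank ker ∂_2 − rank ∂_3 = (14 − 13) − 0 = 1, and there is no ∂_3, so H_2 = Z.

Hence the Betti numbers are b_0 = 1, b_1 = 2, b_2 = 1.

b_0 = 1, b_1 = 2, b_2 = 1.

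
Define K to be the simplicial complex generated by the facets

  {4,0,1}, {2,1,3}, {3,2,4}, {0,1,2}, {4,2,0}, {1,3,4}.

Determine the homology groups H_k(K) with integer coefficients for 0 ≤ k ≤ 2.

Take the total order 0 < 1 < 2 < 3 < 4 on the vertex set. Then K (dimension 2) consists of the simplices:

  0-simplices (5): [0], [1], [2], [3], [4]
  1-simplices (9): [0,1], [0,2], [0,4], [1,2], [1,3], [1,4], [2,3], [2,4], [3,4]
  2-simplices (6): [0,1,2], [0,1,4], [0,2,4], [1,2,3], [1,3,4], [2,3,4]

Hence C_0 ≅ Z^5, C_1 ≅ Z^9, C_2 ≅ Z^6.

Boundary ∂_1: C_1 → C_0 sends each edge [p,q] (with p < q) to q − p. For instance
  ∂[2,4] = [4] − [2].
This gives a 5×9 integer matrix of rank 4; reducing to Smith normal form yields diagonal entries (1,1,1,1).

The boundary map ∂_2: C_2 → C_1 acts by ∂[p,q,r] = [q,r] − [p,r] + [p,q]. For instance
  ∂[0,1,2] = [1,2] − [0,2] + [0,1],
  ∂[0,2,4] = [2,4] − [0,4] + [0,2].
As a 9×6 matrix over Z this has rank 5, with invariant factors (1,1,1,1,1).

Reading off H_k = ker ∂_k / im ∂_{k+1}:

  H_0: rank C_0 − rank ∂_1 = 5 − 4 = 1, and the invariant factors of ∂_1 are all 1, so H_0 ≅ Z.
  H_1: rank ker ∂_1 − rank ∂_2 = (9 − 4) − 5 = 0, and the invariant factors of ∂_2 are all 1, so H_1 ≅ 0.
  H_2: rank ker ∂_2 − rank ∂_3 = (6 − 5) − 0 = 1, and there is no ∂_3, so H_2 ≅ Z.

H_0 = Z,  H_1 = 0,  H_2 = Z.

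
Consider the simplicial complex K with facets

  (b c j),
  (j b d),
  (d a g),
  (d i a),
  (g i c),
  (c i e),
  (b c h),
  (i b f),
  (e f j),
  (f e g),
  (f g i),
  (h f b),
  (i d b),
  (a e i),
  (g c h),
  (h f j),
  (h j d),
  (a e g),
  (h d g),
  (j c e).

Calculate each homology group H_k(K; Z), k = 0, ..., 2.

H_0 = Z,  H_1 = Z ⊕ Z_2,  H_2 = 0.

We work with the vertex ordering a < b < c < d < e < f < g < h < i < j. The simplices of K, each written with vertices in increasing order, are:

  0-simplices (10): a, b, c, d, e, f, g, h, i, j
  1-simplices (30): ad, ae, ag, ai, bc, bd, bf, bh, bi, bj, ce, cg, ch, ci, cj, dg, dh, di, dj, ef, eg, ei, ej, fg, fh, fi, fj, gh, gi, hj
  2-simplices (20): adg, adi, aeg, aei, bch, bcj, bdi, bdj, bfh, bfi, cei, cej, cgh, cgi, dgh, dhj, efg, efj, fgi, fhj

Hence C_0 ≅ Z^10, C_1 ≅ Z^30, C_2 ≅ Z^20.

Boundary ∂_1: C_1 → C_0 maps an edge to its endpoints' difference, ∂[p,q] = q − p. For instance
  ∂gh = h − g.
As a 10×30 matrix over Z this has rank 9, with invariant factors (1,1,1,1,1,1,1,1,1).

∂_2: C_2 → C_1 acts by ∂[p,q,r] = [q,r] − [p,r] + [p,q]. For instance
  ∂aeg = eg − ag + ae,
  ∂adg = dg − ag + ad.
As a 30×20 matrix over Z this has rank 20, with invariant factors (1,1,1,1,1,1,1,1,1,1,1,1,1,1,1,1,1,1,1,2).

Computing H_k = (kernel of ∂_k) / (image of ∂_{k+1}):

  H_0: rank C_0 − rank ∂_1 = 10 − 9 = 1, and the invariant factors of ∂_1 are all 1, so H_0 ≅ Z.
  H_1: rank ker ∂_1 − rank ∂_2 = (30 − 9) − 20 = 1, and ∂_2 has invariant factor 2 > 1, so H_1 ≅ Z ⊕ Z_2.
  H_2: rank ker ∂_2 − rank ∂_3 = (20 − 20) − 0 = 0, and there is no ∂_3, so H_2 ≅ 0.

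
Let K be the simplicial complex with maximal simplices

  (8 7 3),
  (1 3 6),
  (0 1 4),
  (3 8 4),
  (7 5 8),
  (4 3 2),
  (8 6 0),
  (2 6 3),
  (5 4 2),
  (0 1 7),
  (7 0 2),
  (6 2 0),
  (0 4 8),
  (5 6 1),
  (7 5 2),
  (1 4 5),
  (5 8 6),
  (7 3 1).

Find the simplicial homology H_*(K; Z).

H_0 = Z,  H_1 = Z^2,  H_2 = Z.

Order the vertices as 0 < 1 < 2 < 3 < 4 < 5 < 6 < 7 < 8. Listing each simplex with vertices in this order, K has dimension 2 with simplices:

  0-simplices (9): [0], [1], [2], [3], [4], [5], [6], [7], [8]
  1-simplices (27): (27 of them)
  2-simplices (18): [0,1,4], [0,1,7], [0,2,6], [0,2,7], [0,4,8], [0,6,8], [1,3,6], [1,3,7], [1,4,5], [1,5,6], [2,3,4], [2,3,6], [2,4,5], [2,5,7], [3,4,8], [3,7,8], [5,6,8], [5,7,8]

Hence C_0 ≅ Z^9, C_1 ≅ Z^27, C_2 ≅ Z^18.

The boundary map ∂_1: C_1 → C_0 maps an edge to its endpoints' difference, ∂[p,q] = q − p.
As a 9×27 matrix over Z this has rank 8, with invariant factors (1,1,1,1,1,1,1,1).

∂_2: C_2 → C_1 acts by ∂[p,q,r] = [q,r] − [p,r] + [p,q]. For instance
  ∂[3,7,8] = [7,8] − [3,8] + [3,7],
  ∂[5,7,8] = [7,8] − [5,8] + [5,7].
The 27×18 boundary matrix has rank 17 and Smith normal form diag(1,1,1,1,1,1,1,1,1,1,1,1,1,1,1,1,1).

From H_k ≅ ker(∂_k) / im(∂_{k+1}) we obtain:

  H_0: rank C_0 − rank ∂_1 = 9 − 8 = 1, and the invariant factors of ∂_1 are all 1, so H_0 = Z.
  H_1: rank ker ∂_1 − rank ∂_2 = (27 − 8) − 17 = 2, and the invariant factors of ∂_2 are all 1, so H_1 = Z^2.
  H_2: rank ker ∂_2 − rank ∂_3 = (18 − 17) − 0 = 1, and there is no ∂_3, so H_2 = Z.

As a check, the Euler characteristic is 9 − 27 + 18 = 0, which agrees with 1 − 2 + 1 = 0.
(K is a triangulation of the torus T^2.)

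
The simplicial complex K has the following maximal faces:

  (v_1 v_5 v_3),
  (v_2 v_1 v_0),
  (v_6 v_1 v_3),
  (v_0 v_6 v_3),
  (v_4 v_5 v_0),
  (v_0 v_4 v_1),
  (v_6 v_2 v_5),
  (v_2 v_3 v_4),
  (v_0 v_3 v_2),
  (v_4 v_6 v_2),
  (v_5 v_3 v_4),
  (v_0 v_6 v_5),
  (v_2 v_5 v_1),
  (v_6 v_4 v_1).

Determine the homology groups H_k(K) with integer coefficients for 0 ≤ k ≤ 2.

H_0 = Z,  H_1 = Z^2,  H_2 = Z.

Fix the vertex order v_0 < v_1 < v_2 < v_3 < v_4 < v_5 < v_6 and write every simplex with vertices in increasing order. Then dim K = 2 and the simplices of K are:

  0-simplices (7): [v_0], [v_1], [v_2], [v_3], [v_4], [v_5], [v_6]
  1-simplices (21): (21 of them)
  2-simplices (14): (14 of them)

so the chain groups are C_0 ≅ Z^7, C_1 ≅ Z^21, C_2 ≅ Z^14.

∂_1: C_1 → C_0 is given by ∂[p,q] = [q] − [p].
This gives a 7×21 integer matrix of rank 6; reducing to Smith normal form yields diagonal entries (1,1,1,1,1,1).

∂_2: C_2 → C_1 sends each 2-simplex [p,q,r] to [q,r] − [p,r] + [p,q]. For instance
  ∂[v_1,v_2,v_5] = [v_2,v_5] − [v_1,v_5] + [v_1,v_2],
  ∂[v_3,v_4,v_5] = [v_4,v_5] − [v_3,v_5] + [v_3,v_4].
The 21×14 boundary matrix has rank 13 and Smith normal form diag(1,1,1,1,1,1,1,1,1,1,1,1,1).

From H_k ≅ ker(∂_k) / im(∂_{k+1}) we obtain:

  H_0: rank C_0 − rank ∂_1 = 7 − 6 = 1, and the invariant factors of ∂_1 are all 1, so H_0 = Z.
  H_1: rank ker ∂_1 − rank ∂_2 = (21 − 6) − 13 = 2, and the invariant factors of ∂_2 are all 1, so H_1 = Z^2.
  H_2: rank ker ∂_2 − rank ∂_3 = (14 − 13) − 0 = 1, and there is no ∂_3, so H_2 = Z.

(K is a triangulation of the torus T^2.)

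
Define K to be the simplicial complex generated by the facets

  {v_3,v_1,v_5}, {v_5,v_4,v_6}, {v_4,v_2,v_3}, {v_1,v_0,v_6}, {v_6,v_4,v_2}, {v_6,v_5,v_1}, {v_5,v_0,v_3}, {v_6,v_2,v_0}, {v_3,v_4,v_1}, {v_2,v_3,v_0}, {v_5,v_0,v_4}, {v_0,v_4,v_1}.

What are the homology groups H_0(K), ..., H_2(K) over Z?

H_0 ≅ Z,  H_1 ≅ Z/2,  H_2 = 0.

K has 7 vertices, 18 edges, 12 triangles.
rank ∂_0 = 0, rank ∂_1 = 6 ⇒ b_0 = 7 − 0 − 6 = 1; all invariant factors of ∂_1 are 1 so no torsion. So H_0 ≅ Z.
rank ∂_1 = 6, rank ∂_2 = 12 ⇒ b_1 = 18 − 6 − 12 = 0; ∂_2 has invariant factor(s) [2] giving torsion. So H_1 ≅ Z/2.
rank ∂_2 = 12, rank ∂_3 = 0 ⇒ b_2 = 12 − 12 − 0 = 0. So H_2 ≅ 0.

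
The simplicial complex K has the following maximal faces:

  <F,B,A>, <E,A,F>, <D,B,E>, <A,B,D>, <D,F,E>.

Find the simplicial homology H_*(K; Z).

H_0 = Z,  H_1 = Z,  H_2 = 0.

We work with the vertex ordering A < B < D < E < F. The simplices of K, each written with vertices in increasing order, are:

  0-simplices (5): A, B, D, E, F
  1-simplices (10): AB, AD, AE, AF, BD, BE, BF, DE, DF, EF
  2-simplices (5): ABD, ABF, AEF, BDE, DEF

giving chain groups C_0 ≅ Z^5, C_1 ≅ Z^10, C_2 ≅ Z^5.

Boundary ∂_1: C_1 → C_0 sends each edge [p,q] (with p < q) to q − p.
This gives a 5×10 integer matrix of rank 4; reducing to Smith normal form yields diagonal entries (1,1,1,1).

The boundary map ∂_2: C_2 → C_1 maps a triangle to the signed sum of its edges. For instance
  ∂BDE = DE − BE + BD,
  ∂AEF = EF − AF + AE.
The 10×5 boundary matrix has rank 5 and Smith normal form diag(1,1,1,1,1).

Reading off H_k = ker ∂_k / im ∂_{k+1}:

  H_0: rank C_0 − rank ∂_1 = 5 − 4 = 1, and the invariant factors of ∂_1 are all 1, so H_0 = Z.
  H_1: rank ker ∂_1 − rank ∂_2 = (10 − 4) − 5 = 1, and the invariant factors of ∂_2 are all 1, so H_1 = Z.
  H_2: rank ker ∂_2 − rank ∂_3 = (5 − 5) − 0 = 0, and there is no ∂_3, so H_2 = 0.

(K is a triangulation of the Möbius band.)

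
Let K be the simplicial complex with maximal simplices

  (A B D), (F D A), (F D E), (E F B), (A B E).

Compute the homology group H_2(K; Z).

Fix the vertex order A < B < D < E < F and write every simplex with vertices in increasing order. Then dim K = 2 and the simplices of K are:

  0-simplices (5): A, B, D, E, F
  1-simplices (10): AB, AD, AE, AF, BD, BE, BF, DE, DF, EF
  2-simplices (5): ABD, ABE, ADF, BEF, DEF

so the chain groups are C_0 ≅ Z^5, C_1 ≅ Z^10, C_2 ≅ Z^5.

The boundary map ∂_1: C_1 → C_0 maps an edge to its endpoints' difference, ∂[p,q] = q − p.
The 5×10 boundary matrix has rank 4 and Smith normal form diag(1,1,1,1).

The boundary map ∂_2: C_2 → C_1 sends each 2-simplex [p,q,r] to [q,r] − [p,r] + [p,q]. For instance
  ∂ABD = BD − AD + AB,
  ∂DEF = EF − DF + DE.
As a 10×5 matrix over Z this has rank 5, with invariant factors (1,1,1,1,1).

Computing H_k = (kernel of ∂_k) / (image of ∂_{k+1}):

  H_2: rank ker ∂_2 − rank ∂_3 = (5 − 5) − 0 = 0, and there is no ∂_3, so H_2 = 0.

H_2 ≅ 0.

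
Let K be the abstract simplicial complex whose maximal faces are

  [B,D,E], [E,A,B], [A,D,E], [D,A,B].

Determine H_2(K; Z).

H_2 = Z.

Take the total order A < B < D < E on the vertex set. Then K (dimension 2) consists of the simplices:

  0-simplices (4): A, B, D, E
  1-simplices (6): AB, AD, AE, BD, BE, DE
  2-simplices (4): ABD, ABE, ADE, BDE

so the chain groups are C_0 ≅ Z^4, C_1 ≅ Z^6, C_2 ≅ Z^4.

The boundary map ∂_1: C_1 → C_0 maps an edge to its endpoints' difference, ∂[p,q] = q − p. For instance
  ∂AD = D − A.
As a 4×6 matrix over Z this has rank 3, with invariant factors (1,1,1).

The boundary map ∂_2: C_2 → C_1 maps a triangle to the signed sum of its edges. For instance
  ∂ABD = BD − AD + AB,
  ∂ADE = DE − AE + AD.
The resulting 6×4 matrix has rank 3, and its Smith normal form has invariant factors (1,1,1).

Computing H_k = (kernel of ∂_k) / (image of ∂_{k+1}):

  H_2: rank ker ∂_2 − rank ∂_3 = (4 − 3) − 0 = 1, and there is no ∂_3, so H_2 = Z.

(K is a triangulation of the 2-sphere S^2.)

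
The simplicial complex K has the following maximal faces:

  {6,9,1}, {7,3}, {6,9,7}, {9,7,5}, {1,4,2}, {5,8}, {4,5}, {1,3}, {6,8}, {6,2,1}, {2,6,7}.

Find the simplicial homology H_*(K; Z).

H_0 = Z,  H_1 = Z^3,  H_2 = 0.

Order the vertices as 1 < 2 < 3 < 4 < 5 < 6 < 7 < 8 < 9. Listing each simplex with vertices in this order, K has dimension 2 with simplices:

  0-simplices (9): [1], [2], [3], [4], [5], [6], [7], [8], [9]
  1-simplices (17): [1,2], [1,3], [1,4], [1,6], [1,9], [2,4], [2,6], [2,7], [3,7], [4,5], [5,7], [5,8], [5,9], [6,7], [6,8], [6,9], [7,9]
  2-simplices (6): [1,2,4], [1,2,6], [1,6,9], [2,6,7], [5,7,9], [6,7,9]

so the chain groups are C_0 ≅ Z^9, C_1 ≅ Z^17, C_2 ≅ Z^6.

The boundary map ∂_1: C_1 → C_0 sends each edge [p,q] (with p < q) to q − p. For instance
  ∂[7,9] = [9] − [7].
As a 9×17 matrix over Z this has rank 8, with invariant factors (1,1,1,1,1,1,1,1).

∂_2: C_2 → C_1 acts by ∂[p,q,r] = [q,r] − [p,r] + [p,q]. For instance
  ∂[6,7,9] = [7,9] − [6,9] + [6,7],
  ∂[1,6,9] = [6,9] − [1,9] + [1,6].
The resulting 17×6 matrix has rank 6, and its Smith normal form has invariant factors (1,1,1,1,1,1).

Now H_k = ker ∂_k / im ∂_{k+1}, so:

  H_0: rank C_0 − rank ∂_1 = 9 − 8 = 1, and the invariant factors of ∂_1 are all 1, so H_0 = Z.
  H_1: rank ker ∂_1 − rank ∂_2 = (17 − 8) − 6 = 3, and the invariant factors of ∂_2 are all 1, so H_1 = Z^3.
  H_2: rank ker ∂_2 − rank ∂_3 = (6 − 6) − 0 = 0, and there is no ∂_3, so H_2 = 0.

As a check, the Euler characteristic is 9 − 17 + 6 = -2, which agrees with 1 − 3 + 0 = -2.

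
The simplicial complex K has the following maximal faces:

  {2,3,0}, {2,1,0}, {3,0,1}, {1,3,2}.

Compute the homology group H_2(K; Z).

H_2 ≅ Z.

We work with the vertex ordering 0 < 1 < 2 < 3. The simplices of K, each written with vertices in increasing order, are:

  0-simplices (4): [0], [1], [2], [3]
  1-simplices (6): [0,1], [0,2], [0,3], [1,2], [1,3], [2,3]
  2-simplices (4): [0,1,2], [0,1,3], [0,2,3], [1,2,3]

giving chain groups C_0 ≅ Z^4, C_1 ≅ Z^6, C_2 ≅ Z^4.

Boundary ∂_1: C_1 → C_0 sends each edge [p,q] (with p < q) to q − p. For instance
  ∂[1,3] = [3] − [1].
The 4×6 boundary matrix has rank 3 and Smith normal form diag(1,1,1).

∂_2: C_2 → C_1 sends each 2-simplex [p,q,r] to [q,r] − [p,r] + [p,q]. For instance
  ∂[0,1,2] = [1,2] − [0,2] + [0,1],
  ∂[0,1,3] = [1,3] − [0,3] + [0,1].
As a 6×4 matrix over Z this has rank 3, with invariant factors (1,1,1).

From H_k ≅ ker(∂_k) / im(∂_{k+1}) we obtain:

  H_2: rank ker ∂_2 − rank ∂_3 = (4 − 3) − 0 = 1, and there is no ∂_3, so H_2 ≅ Z.

(K is a triangulation of the 2-sphere S^2.)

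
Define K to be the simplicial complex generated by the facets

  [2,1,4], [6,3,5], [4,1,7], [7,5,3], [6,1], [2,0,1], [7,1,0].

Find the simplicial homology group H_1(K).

H_1 ≅ Z.

We work with the vertex ordering 0 < 1 < 2 < 3 < 4 < 5 < 6 < 7. The simplices of K, each written with vertices in increasing order, are:

  0-simplices (8): [0], [1], [2], [3], [4], [5], [6], [7]
  1-simplices (14): [0,1], [0,2], [0,7], [1,2], [1,4], [1,6], [1,7], [2,4], [3,5], [3,6], [3,7], [4,7], [5,6], [5,7]
  2-simplices (6): [0,1,2], [0,1,7], [1,2,4], [1,4,7], [3,5,6], [3,5,7]

so the chain groups are C_0 ≅ Z^8, C_1 ≅ Z^14, C_2 ≅ Z^6.

The boundary map ∂_1: C_1 → C_0 is given by ∂[p,q] = [q] − [p]. For instance
  ∂[1,6] = [6] − [1].
The resulting 8×14 matrix has rank 7, and its Smith normal form has invariant factors (1,1,1,1,1,1,1).

∂_2: C_2 → C_1 sends each 2-simplex [p,q,r] to [q,r] − [p,r] + [p,q]. For instance
  ∂[0,1,2] = [1,2] − [0,2] + [0,1],
  ∂[0,1,7] = [1,7] − [0,7] + [0,1].
This gives a 14×6 integer matrix of rank 6; reducing to Smith normal form yields diagonal entries (1,1,1,1,1,1).

Computing H_k = (kernel of ∂_k) / (image of ∂_{k+1}):

  H_1: rank ker ∂_1 − rank ∂_2 = (14 − 7) − 6 = 1, and the invariant factors of ∂_2 are all 1, so H_1 = Z.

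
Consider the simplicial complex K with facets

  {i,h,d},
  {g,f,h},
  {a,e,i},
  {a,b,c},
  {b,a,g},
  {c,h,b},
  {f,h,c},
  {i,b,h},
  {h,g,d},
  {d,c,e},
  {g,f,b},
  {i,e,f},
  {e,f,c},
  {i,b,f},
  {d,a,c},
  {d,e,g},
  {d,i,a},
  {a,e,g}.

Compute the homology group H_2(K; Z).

H_2 ≅ 0.

We work with the vertex ordering a < b < c < d < e < f < g < h < i. The simplices of K, each written with vertices in increasing order, are:

  0-simplices (9): a, b, c, d, e, f, g, h, i
  1-simplices (27): ab, ac, ad, ae, ag, ai, bc, bf, bg, bh, bi, cd, ce, cf, ch, de, dg, dh, di, ef, eg, ei, fg, fh, fi, gh, hi
  2-simplices (18): abc, abg, acd, adi, aeg, aei, bch, bfg, bfi, bhi, cde, cef, cfh, deg, dgh, dhi, efi, fgh

Hence C_0 ≅ Z^9, C_1 ≅ Z^27, C_2 ≅ Z^18.

Boundary ∂_1: C_1 → C_0 maps an edge to its endpoints' difference, ∂[p,q] = q − p. For instance
  ∂ag = g − a.
As a 9×27 matrix over Z this has rank 8, with invariant factors (1,1,1,1,1,1,1,1).

The boundary map ∂_2: C_2 → C_1 sends each 2-simplex [p,q,r] to [q,r] − [p,r] + [p,q]. For instance
  ∂adi = di − ai + ad,
  ∂abc = bc − ac + ab.
The 27×18 boundary matrix has rank 18 and Smith normal form diag(1,1,1,1,1,1,1,1,1,1,1,1,1,1,1,1,1,2).

Reading off H_k = ker ∂_k / im ∂_{k+1}:

  H_2: rank ker ∂_2 − rank ∂_3 = (18 − 18) − 0 = 0, and there is no ∂_3, so H_2 ≅ 0.

(K is a triangulation of the Klein bottle.)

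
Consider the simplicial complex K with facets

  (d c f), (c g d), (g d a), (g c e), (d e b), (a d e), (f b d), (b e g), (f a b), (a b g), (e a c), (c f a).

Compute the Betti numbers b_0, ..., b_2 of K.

b_0 = 1, b_1 = 0, b_2 = 0.

Take the total order a < b < c < d < e < f < g on the vertex set. Then K (dimension 2) consists of the simplices:

  0-simplices (7): a, b, c, d, e, f, g
  1-simplices (18): ab, ac, ad, ae, af, ag, bd, be, bf, bg, cd, ce, cf, cg, de, df, dg, eg
  2-simplices (12): abf, abg, ace, acf, ade, adg, bde, bdf, beg, cdf, cdg, ceg

so the chain groups are C_0 ≅ Z^7, C_1 ≅ Z^18, C_2 ≅ Z^12.

The boundary map ∂_1: C_1 → C_0 is given by ∂[p,q] = [q] − [p].
As a 7×18 matrix over Z this has rank 6, with invariant factors (1,1,1,1,1,1).

∂_2: C_2 → C_1 acts by ∂[p,q,r] = [q,r] − [p,r] + [p,q]. For instance
  ∂bde = de − be + bd,
  ∂acf = cf − af + ac.
This gives a 18×12 integer matrix of rank 12; reducing to Smith normal form yields diagonal entries (1,1,1,1,1,1,1,1,1,1,1,2).

Computing H_k = (kernel of ∂_k) / (image of ∂_{k+1}):

  H_0: rank C_0 − rank ∂_1 = 7 − 6 = 1, and the invariant factors of ∂_1 are all 1, so H_0 ≅ Z.
  H_1: rank ker ∂_1 − rank ∂_2 = (18 − 6) − 12 = 0, and ∂_2 has invariant factor 2 > 1, so H_1 ≅ Z/2.
  H_2: rank ker ∂_2 − rank ∂_3 = (12 − 12) − 0 = 0, and there is no ∂_3, so H_2 ≅ 0.

(K is a triangulation of the real projective plane RP^2.)

Hence the Betti numbers are b_0 = 1, b_1 = 0, b_2 = 0.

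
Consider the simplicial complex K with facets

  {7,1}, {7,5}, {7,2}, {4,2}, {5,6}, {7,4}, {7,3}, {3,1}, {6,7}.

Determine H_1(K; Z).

H_1 ≅ Z^3.

Take the total order 1 < 2 < 3 < 4 < 5 < 6 < 7 on the vertex set. Then K (dimension 1) consists of the simplices:

  0-simplices (7): [1], [2], [3], [4], [5], [6], [7]
  1-simplices (9): [1,3], [1,7], [2,4], [2,7], [3,7], [4,7], [5,6], [5,7], [6,7]

giving chain groups C_0 ≅ Z^7, C_1 ≅ Z^9.

∂_1: C_1 → C_0 sends each edge [p,q] (with p < q) to q − p.
The 7×9 boundary matrix has rank 6 and Smith normal form diag(1,1,1,1,1,1).

From H_k ≅ ker(∂_k) / im(∂_{k+1}) we obtain:

  H_1: rank ker ∂_1 − rank ∂_2 = (9 − 6) − 0 = 3, and there is no ∂_2, so H_1 = Z^3.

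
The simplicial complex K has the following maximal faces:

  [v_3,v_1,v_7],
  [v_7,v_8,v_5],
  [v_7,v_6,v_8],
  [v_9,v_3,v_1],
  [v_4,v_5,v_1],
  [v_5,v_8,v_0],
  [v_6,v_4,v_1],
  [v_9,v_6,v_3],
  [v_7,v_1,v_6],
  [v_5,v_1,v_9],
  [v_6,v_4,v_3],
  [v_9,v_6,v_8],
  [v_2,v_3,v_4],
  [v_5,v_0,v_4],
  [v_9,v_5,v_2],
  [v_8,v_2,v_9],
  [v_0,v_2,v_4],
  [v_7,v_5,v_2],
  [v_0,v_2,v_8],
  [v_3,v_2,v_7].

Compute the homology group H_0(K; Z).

K has 10 vertices, 30 edges, 20 triangles.
rank ∂_0 = 0, rank ∂_1 = 9 ⇒ b_0 = 10 − 0 − 9 = 1; all invariant factors of ∂_1 are 1 so no torsion. So H_0 = Z.

H_0 = Z.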